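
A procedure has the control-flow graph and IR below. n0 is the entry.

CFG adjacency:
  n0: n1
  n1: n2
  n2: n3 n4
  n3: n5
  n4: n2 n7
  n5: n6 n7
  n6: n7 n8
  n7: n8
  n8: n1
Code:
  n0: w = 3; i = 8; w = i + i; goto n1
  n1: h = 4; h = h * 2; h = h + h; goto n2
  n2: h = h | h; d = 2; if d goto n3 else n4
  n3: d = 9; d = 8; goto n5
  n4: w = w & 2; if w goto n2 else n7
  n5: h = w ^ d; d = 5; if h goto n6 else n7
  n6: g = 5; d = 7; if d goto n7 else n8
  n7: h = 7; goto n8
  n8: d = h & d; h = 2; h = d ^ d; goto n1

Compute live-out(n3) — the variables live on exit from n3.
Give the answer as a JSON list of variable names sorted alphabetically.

Answer: ["d", "w"]

Analysis:
Block summaries:
  n0: {i,w} / ∅
  n1: {h} / ∅
  n2: {d,h} / {h}
  n3: {d} / ∅
  n4: {w} / {w}
  n5: {d,h} / {d,w}
  n6: {d,g} / ∅
  n7: {h} / ∅
  n8: {d,h} / {d,h}

Live sets:
  n0: in=∅ out={w}
  n1: in={w} out={h,w}
  n2: in={h,w} out={d,h,w}
  n3: in={w} out={d,w}
  n4: in={d,h,w} out={d,h,w}
  n5: in={d,w} out={d,h,w}
  n6: in={h,w} out={d,h,w}
  n7: in={d,w} out={d,h,w}
  n8: in={d,h,w} out={w}

live-out(n3) = ["d", "w"]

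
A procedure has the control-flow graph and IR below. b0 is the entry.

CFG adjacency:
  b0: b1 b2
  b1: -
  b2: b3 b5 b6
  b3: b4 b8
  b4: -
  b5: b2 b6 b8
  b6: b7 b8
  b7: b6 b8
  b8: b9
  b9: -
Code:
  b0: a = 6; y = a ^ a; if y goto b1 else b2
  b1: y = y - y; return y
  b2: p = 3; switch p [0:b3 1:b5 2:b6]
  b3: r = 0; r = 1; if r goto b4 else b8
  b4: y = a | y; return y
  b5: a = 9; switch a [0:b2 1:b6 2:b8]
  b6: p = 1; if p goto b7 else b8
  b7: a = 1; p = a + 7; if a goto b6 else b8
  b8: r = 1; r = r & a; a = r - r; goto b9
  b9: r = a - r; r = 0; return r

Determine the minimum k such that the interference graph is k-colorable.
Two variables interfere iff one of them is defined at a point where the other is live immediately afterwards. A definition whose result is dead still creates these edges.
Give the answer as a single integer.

Answer: 3

Derivation:
def/use:
  b0: {a,y} / ∅
  b1: {y} / {y}
  b2: {p} / ∅
  b3: {r} / ∅
  b4: {y} / {a,y}
  b5: {a} / ∅
  b6: {p} / ∅
  b7: {a,p} / ∅
  b8: {a,r} / {a}
  b9: {r} / {a,r}

Liveness:
  b0 li=∅ lo={a,y}
  b1 li={y} lo=∅
  b2 li={a,y} lo={a,y}
  b3 li={a,y} lo={a,y}
  b4 li={a,y} lo=∅
  b5 li={y} lo={a,y}
  b6 li={a} lo={a}
  b7 li=∅ lo={a}
  b8 li={a} lo={a,r}
  b9 li={a,r} lo=∅

Conflict graph:
  a — {p,r,y}
  p — {a,y}
  r — {a,y}
  y — {a,p,r}

Chromatic number:
  {a,p,y} pairwise interfere (3-clique) ⇒ χ ≥ 3
  3-colouring: r0={a}  r1={y}  r2={p,r}
  χ = 3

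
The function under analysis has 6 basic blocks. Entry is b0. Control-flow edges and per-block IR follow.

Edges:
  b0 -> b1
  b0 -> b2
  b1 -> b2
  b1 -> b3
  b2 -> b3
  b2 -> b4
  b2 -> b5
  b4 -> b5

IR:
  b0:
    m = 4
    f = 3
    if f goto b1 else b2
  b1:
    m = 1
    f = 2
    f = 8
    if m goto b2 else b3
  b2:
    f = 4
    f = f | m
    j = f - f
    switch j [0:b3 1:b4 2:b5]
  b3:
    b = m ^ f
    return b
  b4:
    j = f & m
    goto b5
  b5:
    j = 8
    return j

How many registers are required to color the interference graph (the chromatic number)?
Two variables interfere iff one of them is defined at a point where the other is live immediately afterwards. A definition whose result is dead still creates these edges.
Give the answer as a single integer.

Answer: 3

Derivation:
Block summaries:
  b0 def {f,m} use ∅
  b1 def {f,m} use ∅
  b2 def {f,j} use {m}
  b3 def {b} use {f,m}
  b4 def {j} use {f,m}
  b5 def {j} use ∅

Live sets:
  b0: in=∅ out={m}
  b1: in=∅ out={f,m}
  b2: in={m} out={f,m}
  b3: in={f,m} out=∅
  b4: in={f,m} out=∅
  b5: in=∅ out=∅

Interference:
  b: ∅
  f: {j,m}
  j: {f,m}
  m: {f,j}

Colouring:
  lower bound: {f,j,m} mutually conflict ⇒ χ ≥ 3
  3-colouring: c0={b,f}  c1={j}  c2={m}
  χ = 3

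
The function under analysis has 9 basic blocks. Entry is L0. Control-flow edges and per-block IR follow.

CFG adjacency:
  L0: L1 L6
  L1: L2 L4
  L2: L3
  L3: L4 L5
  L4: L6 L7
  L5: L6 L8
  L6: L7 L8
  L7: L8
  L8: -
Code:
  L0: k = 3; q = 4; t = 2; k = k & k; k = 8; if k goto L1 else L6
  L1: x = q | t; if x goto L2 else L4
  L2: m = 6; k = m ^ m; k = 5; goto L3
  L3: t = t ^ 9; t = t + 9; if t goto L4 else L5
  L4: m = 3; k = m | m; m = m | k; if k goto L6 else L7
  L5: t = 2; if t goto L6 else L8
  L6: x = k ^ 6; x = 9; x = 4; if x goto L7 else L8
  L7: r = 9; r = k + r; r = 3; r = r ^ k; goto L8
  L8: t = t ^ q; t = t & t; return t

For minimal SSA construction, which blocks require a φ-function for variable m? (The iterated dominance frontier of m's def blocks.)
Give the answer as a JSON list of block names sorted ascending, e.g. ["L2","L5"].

idom tree: L1←L0 L2←L1 L3←L2 L4←L1 L5←L3 L6←L0 L7←L0 L8←L0
Join-block Dom:
  L4: preds {L1,L3}: {L0,L1} ∩ {L0,L1,L2,L3} = {L0,L1}; idom=L1
  L6: preds {L0,L4,L5}: {L0} ∩ {L0,L1,L4} ∩ {L0,L1,L2,L3,L5} = {L0}; idom=L0
  L7: preds {L4,L6}: {L0,L1,L4} ∩ {L0,L6} = {L0}; idom=L0
  L8: preds {L5,L6,L7}: {L0,L1,L2,L3,L5} ∩ {L0,L6} ∩ {L0,L7} = {L0}; idom=L0

DF walk-up:
  L4←L1: walk · to L1
  L4←L3: walk L3→L2 to L1
  L6←L0: walk · to L0
  L6←L4: walk L4→L1 to L0
  L6←L5: walk L5→L3→L2→L1 to L0
  L7←L4: walk L4→L1 to L0
  L7←L6: walk L6 to L0
  L8←L5: walk L5→L3→L2→L1 to L0
  L8←L6: walk L6 to L0
  L8←L7: walk L7 to L0
  DF(L0)=∅
  DF(L1)={L6,L7,L8}
  DF(L2)={L4,L6,L8}
  DF(L3)={L4,L6,L8}
  DF(L4)={L6,L7}
  DF(L5)={L6,L8}
  DF(L6)={L7,L8}
  DF(L7)={L8}
  DF(L8)=∅

φ for m: defs {L2,L4}
  DF⁺ = {L4,L6,L7,L8}

Answer: ["L4", "L6", "L7", "L8"]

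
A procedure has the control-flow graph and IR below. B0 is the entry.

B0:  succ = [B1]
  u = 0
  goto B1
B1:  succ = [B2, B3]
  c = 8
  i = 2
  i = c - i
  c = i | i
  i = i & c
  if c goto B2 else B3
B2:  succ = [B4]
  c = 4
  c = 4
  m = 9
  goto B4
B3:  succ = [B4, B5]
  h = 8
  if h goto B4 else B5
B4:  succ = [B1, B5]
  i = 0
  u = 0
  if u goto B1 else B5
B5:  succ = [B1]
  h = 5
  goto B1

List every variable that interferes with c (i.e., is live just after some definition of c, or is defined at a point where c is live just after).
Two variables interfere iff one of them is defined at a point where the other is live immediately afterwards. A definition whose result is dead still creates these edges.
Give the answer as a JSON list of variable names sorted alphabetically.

Answer: ["i"]

Working:
Block summaries:
  B0 def {u} use ∅
  B1 def {c,i} use ∅
  B2 def {c,m} use ∅
  B3 def {h} use ∅
  B4 def {i,u} use ∅
  B5 def {h} use ∅

Backward fixpoint:
  B0 li=∅ lo=∅
  B1 li=∅ lo=∅
  B2 li=∅ lo=∅
  B3 li=∅ lo=∅
  B4 li=∅ lo=∅
  B5 li=∅ lo=∅

Conflict graph:
  c: {i}
  h: ∅
  i: {c}
  m: ∅
  u: ∅

N(c) = ["i"]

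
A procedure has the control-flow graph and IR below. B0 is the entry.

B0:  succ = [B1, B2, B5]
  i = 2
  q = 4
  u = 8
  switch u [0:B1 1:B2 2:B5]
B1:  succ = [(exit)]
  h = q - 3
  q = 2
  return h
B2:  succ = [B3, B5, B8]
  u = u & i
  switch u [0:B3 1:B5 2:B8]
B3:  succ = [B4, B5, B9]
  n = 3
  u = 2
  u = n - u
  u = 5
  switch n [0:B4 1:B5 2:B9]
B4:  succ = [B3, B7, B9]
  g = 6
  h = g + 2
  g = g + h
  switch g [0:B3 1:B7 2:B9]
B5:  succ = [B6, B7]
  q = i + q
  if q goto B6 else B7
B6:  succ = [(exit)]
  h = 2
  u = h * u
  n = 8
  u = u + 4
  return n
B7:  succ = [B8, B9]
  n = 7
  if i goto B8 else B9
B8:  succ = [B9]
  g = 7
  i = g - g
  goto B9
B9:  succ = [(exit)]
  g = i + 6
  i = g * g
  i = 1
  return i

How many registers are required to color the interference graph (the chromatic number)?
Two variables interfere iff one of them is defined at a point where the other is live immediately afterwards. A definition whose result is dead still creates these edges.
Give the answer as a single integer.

Block summaries:
  B0: {i,q,u} / ∅
  B1: {h,q} / {q}
  B2: {u} / {i,u}
  B3: {n,u} / ∅
  B4: {g,h} / ∅
  B5: {q} / {i,q}
  B6: {h,n,u} / {u}
  B7: {n} / {i}
  B8: {g,i} / ∅
  B9: {g,i} / {i}

Liveness:
  B0: in=∅ out={i,q,u}
  B1: in={q} out=∅
  B2: in={i,q,u} out={i,q,u}
  B3: in={i,q} out={i,q,u}
  B4: in={i,q} out={i,q}
  B5: in={i,q,u} out={i,u}
  B6: in={u} out=∅
  B7: in={i} out={i}
  B8: in=∅ out={i}
  B9: in={i} out=∅

Interference:
  g: {h,i,q}
  h: {g,i,q,u}
  i: {g,h,n,q,u}
  n: {i,q,u}
  q: {g,h,i,n,u}
  u: {h,i,n,q}

Chromatic number:
  clique {g,h,i,q} ⇒ need ≥ 4
  assign g→R3 h→R2 i→R0 n→R2 q→R1 u→R3 — no edge inside a register ⇒ χ ≤ 4
  χ = 4

Answer: 4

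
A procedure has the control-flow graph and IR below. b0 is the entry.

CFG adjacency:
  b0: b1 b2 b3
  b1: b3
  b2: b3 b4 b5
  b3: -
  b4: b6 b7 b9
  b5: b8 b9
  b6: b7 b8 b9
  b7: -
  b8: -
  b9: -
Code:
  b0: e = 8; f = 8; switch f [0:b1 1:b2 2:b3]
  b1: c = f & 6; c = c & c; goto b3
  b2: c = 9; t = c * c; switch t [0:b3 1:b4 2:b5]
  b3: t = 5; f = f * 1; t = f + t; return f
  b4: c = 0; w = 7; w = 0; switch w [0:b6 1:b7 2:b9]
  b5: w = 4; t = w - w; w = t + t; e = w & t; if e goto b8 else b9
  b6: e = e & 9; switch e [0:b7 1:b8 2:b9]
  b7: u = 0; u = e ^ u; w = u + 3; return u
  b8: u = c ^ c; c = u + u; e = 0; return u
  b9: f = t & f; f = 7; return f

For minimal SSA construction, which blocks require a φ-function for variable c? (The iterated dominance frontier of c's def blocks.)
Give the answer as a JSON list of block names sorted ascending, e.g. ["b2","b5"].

idom tree: b1←b0 b2←b0 b3←b0 b4←b2 b5←b2 b6←b4 b7←b4 b8←b2 b9←b2
Dom∩ at merges:
  b3: preds {b0,b1,b2}: {b0} ∩ {b0,b1} ∩ {b0,b2} = {b0}; idom=b0
  b7: preds {b4,b6}: {b0,b2,b4} ∩ {b0,b2,b4,b6} = {b0,b2,b4}; idom=b4
  b8: preds {b5,b6}: {b0,b2,b5} ∩ {b0,b2,b4,b6} = {b0,b2}; idom=b2
  b9: preds {b4,b5,b6}: {b0,b2,b4} ∩ {b0,b2,b5} ∩ {b0,b2,b4,b6} = {b0,b2}; idom=b2

DF walk-up:
  join b3 pred b0: · stop@b0
  join b3 pred b1: b1 stop@b0
  join b3 pred b2: b2 stop@b0
  join b7 pred b4: · stop@b4
  join b7 pred b6: b6 stop@b4
  join b8 pred b5: b5 stop@b2
  join b8 pred b6: b6→b4 stop@b2
  join b9 pred b4: b4 stop@b2
  join b9 pred b5: b5 stop@b2
  join b9 pred b6: b6→b4 stop@b2
  DF(b0)=∅
  DF(b1)={b3}
  DF(b2)={b3}
  DF(b3)=∅
  DF(b4)={b8,b9}
  DF(b5)={b8,b9}
  DF(b6)={b7,b8,b9}
  DF(b7)=∅
  DF(b8)=∅
  DF(b9)=∅

φ for c: defs {b1,b2,b4,b8}
  DF⁺ = {b3,b8,b9}

Answer: ["b3", "b8", "b9"]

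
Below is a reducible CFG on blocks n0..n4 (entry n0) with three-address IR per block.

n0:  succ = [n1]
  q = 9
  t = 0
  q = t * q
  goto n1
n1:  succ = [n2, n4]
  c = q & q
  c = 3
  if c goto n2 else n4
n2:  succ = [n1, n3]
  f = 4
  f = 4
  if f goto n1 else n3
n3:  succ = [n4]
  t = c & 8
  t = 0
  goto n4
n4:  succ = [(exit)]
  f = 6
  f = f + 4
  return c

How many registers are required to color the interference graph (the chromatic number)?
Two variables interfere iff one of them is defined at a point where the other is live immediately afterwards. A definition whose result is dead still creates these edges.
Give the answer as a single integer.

Per-block:
  n0 def {q,t} use ∅
  n1 def {c} use {q}
  n2 def {f} use ∅
  n3 def {t} use {c}
  n4 def {f} use {c}

Live sets:
  n0: in=∅ out={q}
  n1: in={q} out={c,q}
  n2: in={c,q} out={c,q}
  n3: in={c} out={c}
  n4: in={c} out=∅

Interference:
  c — {f,q,t}
  f — {c,q}
  q — {c,f,t}
  t — {c,q}

Chromatic number:
  clique {c,f,q} ⇒ need ≥ 3
  3-colouring: c0={c}  c1={q}  c2={f,t}
  χ = 3

Answer: 3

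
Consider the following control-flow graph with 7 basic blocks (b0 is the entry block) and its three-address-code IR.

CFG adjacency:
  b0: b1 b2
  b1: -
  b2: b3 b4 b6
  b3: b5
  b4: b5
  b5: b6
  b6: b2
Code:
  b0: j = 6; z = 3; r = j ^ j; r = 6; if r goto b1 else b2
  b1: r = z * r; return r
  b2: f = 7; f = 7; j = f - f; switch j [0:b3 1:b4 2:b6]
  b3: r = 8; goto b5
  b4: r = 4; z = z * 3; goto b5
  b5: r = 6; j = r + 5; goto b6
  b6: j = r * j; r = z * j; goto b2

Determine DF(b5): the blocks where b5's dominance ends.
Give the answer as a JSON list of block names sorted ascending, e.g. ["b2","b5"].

idom tree: b1←b0 b2←b0 b3←b2 b4←b2 b5←b2 b6←b2
Dom at joins:
  b2: preds {b0,b6}: {b0} ∩ {b0,b2,b6} = {b0}; idom=b0
  b5: preds {b3,b4}: {b0,b2,b3} ∩ {b0,b2,b4} = {b0,b2}; idom=b2
  b6: preds {b2,b5}: {b0,b2} ∩ {b0,b2,b5} = {b0,b2}; idom=b2

DF derivation:
  join b2 pred b0: · stop@b0
  join b2 pred b6: b6→b2 stop@b0
  join b5 pred b3: b3 stop@b2
  join b5 pred b4: b4 stop@b2
  join b6 pred b2: · stop@b2
  join b6 pred b5: b5 stop@b2
  b0: DF=∅
  b1: DF=∅
  b2: DF={b2}
  b3: DF={b5}
  b4: DF={b5}
  b5: DF={b6}
  b6: DF={b2}

DF(b5) = ["b6"]

Answer: ["b6"]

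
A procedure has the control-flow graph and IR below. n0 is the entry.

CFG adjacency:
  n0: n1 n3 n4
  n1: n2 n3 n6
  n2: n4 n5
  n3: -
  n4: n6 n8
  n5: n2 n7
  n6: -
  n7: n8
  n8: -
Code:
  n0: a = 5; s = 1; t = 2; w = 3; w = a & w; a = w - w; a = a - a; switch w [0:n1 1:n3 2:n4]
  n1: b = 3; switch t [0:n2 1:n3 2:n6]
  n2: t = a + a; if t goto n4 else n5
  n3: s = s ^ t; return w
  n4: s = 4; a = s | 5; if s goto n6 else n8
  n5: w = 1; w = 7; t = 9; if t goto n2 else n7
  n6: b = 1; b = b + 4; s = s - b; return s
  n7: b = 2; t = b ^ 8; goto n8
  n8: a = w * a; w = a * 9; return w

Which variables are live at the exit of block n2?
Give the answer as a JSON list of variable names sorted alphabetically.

Per-block:
  n0 def {a,s,t,w} use ∅
  n1 def {b} use {t}
  n2 def {t} use {a}
  n3 def {s} use {s,t,w}
  n4 def {a,s} use ∅
  n5 def {t,w} use ∅
  n6 def {b,s} use {s}
  n7 def {b,t} use ∅
  n8 def {a,w} use {a,w}

Live sets:
  live n0: ∅→{a,s,t,w}
  live n1: {a,s,t,w}→{a,s,t,w}
  live n2: {a,w}→{a,w}
  live n3: {s,t,w}→∅
  live n4: {w}→{a,s,w}
  live n5: {a}→{a,w}
  live n6: {s}→∅
  live n7: {a,w}→{a,w}
  live n8: {a,w}→∅

live-out(n2) = ["a", "w"]

Answer: ["a", "w"]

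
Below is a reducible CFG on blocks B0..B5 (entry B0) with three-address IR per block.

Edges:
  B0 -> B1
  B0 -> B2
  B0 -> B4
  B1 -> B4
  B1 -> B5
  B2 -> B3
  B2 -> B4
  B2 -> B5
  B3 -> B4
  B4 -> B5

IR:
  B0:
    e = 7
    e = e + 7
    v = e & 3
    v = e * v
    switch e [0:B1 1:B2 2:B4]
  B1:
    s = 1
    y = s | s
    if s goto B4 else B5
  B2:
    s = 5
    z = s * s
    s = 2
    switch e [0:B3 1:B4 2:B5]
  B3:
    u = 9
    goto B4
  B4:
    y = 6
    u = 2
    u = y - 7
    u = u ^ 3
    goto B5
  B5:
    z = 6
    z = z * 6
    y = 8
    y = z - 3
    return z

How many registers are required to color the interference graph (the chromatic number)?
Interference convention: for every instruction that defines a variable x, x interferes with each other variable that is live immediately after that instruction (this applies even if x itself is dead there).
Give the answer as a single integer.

Answer: 2

Analysis:
Block summaries:
  B0: def={e,v} ue=∅
  B1: def={s,y} ue=∅
  B2: def={s,z} ue={e}
  B3: def={u} ue=∅
  B4: def={u,y} ue=∅
  B5: def={y,z} ue=∅

Backward fixpoint:
  live B0: ∅→{e}
  live B1: ∅→∅
  live B2: {e}→∅
  live B3: ∅→∅
  live B4: ∅→∅
  live B5: ∅→∅

Interfere edges:
  e↔{s,v,z}
  s↔{e,y}
  u↔{y}
  v↔{e}
  y↔{s,u,z}
  z↔{e,y}

Colouring:
  {e,s} pairwise interfere (2-clique) ⇒ χ ≥ 2
  assign e→R0 s→R1 u→R1 v→R1 y→R0 z→R1 — no edge inside a register ⇒ χ ≤ 2
  χ = 2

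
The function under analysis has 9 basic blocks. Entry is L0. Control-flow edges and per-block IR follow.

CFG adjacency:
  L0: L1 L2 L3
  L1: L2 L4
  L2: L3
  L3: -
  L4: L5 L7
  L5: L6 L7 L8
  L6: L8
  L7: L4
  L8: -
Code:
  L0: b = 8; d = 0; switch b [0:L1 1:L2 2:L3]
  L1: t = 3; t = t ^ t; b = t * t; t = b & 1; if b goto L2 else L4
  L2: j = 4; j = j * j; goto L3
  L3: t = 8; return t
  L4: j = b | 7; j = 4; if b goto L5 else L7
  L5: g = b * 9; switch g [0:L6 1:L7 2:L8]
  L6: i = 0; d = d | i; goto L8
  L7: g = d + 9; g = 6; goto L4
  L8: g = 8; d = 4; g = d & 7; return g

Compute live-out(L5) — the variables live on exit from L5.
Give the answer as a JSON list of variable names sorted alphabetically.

Block summaries:
  L0 def {b,d} use ∅
  L1 def {b,t} use ∅
  L2 def {j} use ∅
  L3 def {t} use ∅
  L4 def {j} use {b}
  L5 def {g} use {b}
  L6 def {d,i} use {d}
  L7 def {g} use {d}
  L8 def {d,g} use ∅

Live sets:
  L0: in=∅ out={d}
  L1: in={d} out={b,d}
  L2: in=∅ out=∅
  L3: in=∅ out=∅
  L4: in={b,d} out={b,d}
  L5: in={b,d} out={b,d}
  L6: in={d} out=∅
  L7: in={b,d} out={b,d}
  L8: in=∅ out=∅

live-out(L5) = ["b", "d"]

Answer: ["b", "d"]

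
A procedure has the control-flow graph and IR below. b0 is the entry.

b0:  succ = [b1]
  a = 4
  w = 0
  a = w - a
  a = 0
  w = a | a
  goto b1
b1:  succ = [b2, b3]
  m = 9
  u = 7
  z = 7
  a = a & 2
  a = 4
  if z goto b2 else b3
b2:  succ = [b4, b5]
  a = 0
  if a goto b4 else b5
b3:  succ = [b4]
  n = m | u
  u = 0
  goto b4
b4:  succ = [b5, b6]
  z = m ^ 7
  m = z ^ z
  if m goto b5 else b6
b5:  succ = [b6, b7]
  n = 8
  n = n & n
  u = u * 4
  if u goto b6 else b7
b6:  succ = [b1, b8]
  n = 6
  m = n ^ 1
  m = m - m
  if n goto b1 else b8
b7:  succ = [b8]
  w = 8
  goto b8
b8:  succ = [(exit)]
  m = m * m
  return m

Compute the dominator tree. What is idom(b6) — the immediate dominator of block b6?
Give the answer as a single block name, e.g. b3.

Answer: b1

Derivation:
idom tree: b1←b0 b2←b1 b3←b1 b4←b1 b5←b1 b6←b1 b7←b5 b8←b1
Dom at joins:
  b1: preds {b0,b6}: {b0} ∩ {b0,b1,b6} = {b0}; idom=b0
  b4: preds {b2,b3}: {b0,b1,b2} ∩ {b0,b1,b3} = {b0,b1}; idom=b1
  b5: preds {b2,b4}: {b0,b1,b2} ∩ {b0,b1,b4} = {b0,b1}; idom=b1
  b6: preds {b4,b5}: {b0,b1,b4} ∩ {b0,b1,b5} = {b0,b1}; idom=b1
  b8: preds {b6,b7}: {b0,b1,b6} ∩ {b0,b1,b5,b7} = {b0,b1}; idom=b1

idom(b6) = b1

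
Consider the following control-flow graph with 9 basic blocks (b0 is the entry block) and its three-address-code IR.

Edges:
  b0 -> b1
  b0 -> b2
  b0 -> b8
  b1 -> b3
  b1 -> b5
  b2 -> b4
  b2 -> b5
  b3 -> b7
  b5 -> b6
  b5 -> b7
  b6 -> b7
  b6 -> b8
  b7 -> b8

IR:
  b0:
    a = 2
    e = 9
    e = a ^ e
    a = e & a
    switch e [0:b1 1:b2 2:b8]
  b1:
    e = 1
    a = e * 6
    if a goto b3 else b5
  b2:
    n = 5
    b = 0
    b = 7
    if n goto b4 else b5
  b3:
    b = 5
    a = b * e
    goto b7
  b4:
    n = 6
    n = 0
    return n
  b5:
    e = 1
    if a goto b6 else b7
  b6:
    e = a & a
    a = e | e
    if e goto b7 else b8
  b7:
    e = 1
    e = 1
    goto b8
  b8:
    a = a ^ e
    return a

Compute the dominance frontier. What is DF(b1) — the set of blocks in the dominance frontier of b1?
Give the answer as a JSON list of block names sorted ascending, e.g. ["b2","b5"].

Answer: ["b5", "b7"]

Derivation:
idom tree: b1←b0 b2←b0 b3←b1 b4←b2 b5←b0 b6←b5 b7←b0 b8←b0
Dom at joins:
  b5: preds {b1,b2}: {b0,b1} ∩ {b0,b2} = {b0}; idom=b0
  b7: preds {b3,b5,b6}: {b0,b1,b3} ∩ {b0,b5} ∩ {b0,b5,b6} = {b0}; idom=b0
  b8: preds {b0,b6,b7}: {b0} ∩ {b0,b5,b6} ∩ {b0,b7} = {b0}; idom=b0

Frontier:
  b5←b1: walk b1 to b0
  b5←b2: walk b2 to b0
  b7←b3: walk b3→b1 to b0
  b7←b5: walk b5 to b0
  b7←b6: walk b6→b5 to b0
  b8←b0: walk · to b0
  b8←b6: walk b6→b5 to b0
  b8←b7: walk b7 to b0
  b0 → ∅
  b1 → {b5,b7}
  b2 → {b5}
  b3 → {b7}
  b4 → ∅
  b5 → {b7,b8}
  b6 → {b7,b8}
  b7 → {b8}
  b8 → ∅

DF(b1) = ["b5", "b7"]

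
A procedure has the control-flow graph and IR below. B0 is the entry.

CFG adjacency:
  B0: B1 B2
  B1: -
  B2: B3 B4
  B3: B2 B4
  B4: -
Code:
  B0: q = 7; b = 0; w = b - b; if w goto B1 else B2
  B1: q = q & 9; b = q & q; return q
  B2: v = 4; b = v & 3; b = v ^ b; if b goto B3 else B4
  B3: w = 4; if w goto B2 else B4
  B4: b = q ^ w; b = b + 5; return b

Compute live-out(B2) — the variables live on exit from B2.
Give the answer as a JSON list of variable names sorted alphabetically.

Answer: ["q", "w"]

Analysis:
Per-block:
  B0: def={b,q,w} ue=∅
  B1: def={b,q} ue={q}
  B2: def={b,v} ue=∅
  B3: def={w} ue=∅
  B4: def={b} ue={q,w}

Live sets:
  live B0: ∅→{q,w}
  live B1: {q}→∅
  live B2: {q,w}→{q,w}
  live B3: {q}→{q,w}
  live B4: {q,w}→∅

live-out(B2) = ["q", "w"]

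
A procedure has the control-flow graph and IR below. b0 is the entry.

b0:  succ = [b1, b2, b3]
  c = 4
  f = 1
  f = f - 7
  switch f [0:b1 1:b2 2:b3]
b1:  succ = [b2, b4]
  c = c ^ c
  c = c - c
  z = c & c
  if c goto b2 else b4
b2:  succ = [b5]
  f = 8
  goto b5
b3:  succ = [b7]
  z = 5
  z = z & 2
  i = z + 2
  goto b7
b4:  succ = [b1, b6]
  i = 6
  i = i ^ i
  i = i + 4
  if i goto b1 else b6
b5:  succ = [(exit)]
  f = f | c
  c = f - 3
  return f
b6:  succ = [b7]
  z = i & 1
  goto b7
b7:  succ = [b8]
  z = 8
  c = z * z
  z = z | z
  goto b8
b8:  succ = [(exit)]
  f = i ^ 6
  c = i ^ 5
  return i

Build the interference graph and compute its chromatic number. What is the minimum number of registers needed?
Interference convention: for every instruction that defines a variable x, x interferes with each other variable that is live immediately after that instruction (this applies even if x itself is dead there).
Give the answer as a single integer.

def/use:
  b0 def {c,f} use ∅
  b1 def {c,z} use {c}
  b2 def {f} use ∅
  b3 def {i,z} use ∅
  b4 def {i} use ∅
  b5 def {c,f} use {c,f}
  b6 def {z} use {i}
  b7 def {c,z} use ∅
  b8 def {c,f} use {i}

Liveness:
  b0 li=∅ lo={c}
  b1 li={c} lo={c}
  b2 li={c} lo={c,f}
  b3 li=∅ lo={i}
  b4 li={c} lo={c,i}
  b5 li={c,f} lo=∅
  b6 li={i} lo={i}
  b7 li={i} lo={i}
  b8 li={i} lo=∅

Conflict graph:
  c: {f,i,z}
  f: {c,i}
  i: {c,f,z}
  z: {c,i}

Registers:
  lower bound: {c,f,i} mutually conflict ⇒ χ ≥ 3
  assign c→R0 f→R2 i→R1 z→R2 — no edge inside a register ⇒ χ ≤ 3
  χ = 3

Answer: 3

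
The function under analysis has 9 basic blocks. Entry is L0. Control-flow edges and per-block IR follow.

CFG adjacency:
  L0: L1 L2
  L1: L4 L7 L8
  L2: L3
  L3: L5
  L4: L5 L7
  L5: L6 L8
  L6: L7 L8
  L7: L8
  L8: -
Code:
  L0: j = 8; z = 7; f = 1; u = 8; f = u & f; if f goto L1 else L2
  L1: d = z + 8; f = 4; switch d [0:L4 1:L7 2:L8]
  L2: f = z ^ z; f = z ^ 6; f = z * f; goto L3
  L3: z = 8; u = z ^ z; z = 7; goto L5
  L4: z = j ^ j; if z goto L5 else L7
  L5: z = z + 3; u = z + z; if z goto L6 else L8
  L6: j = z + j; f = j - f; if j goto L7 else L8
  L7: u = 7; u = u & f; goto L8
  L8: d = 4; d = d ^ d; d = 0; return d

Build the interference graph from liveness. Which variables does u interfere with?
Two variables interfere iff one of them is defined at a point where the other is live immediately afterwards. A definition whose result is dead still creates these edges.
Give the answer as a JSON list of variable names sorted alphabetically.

Answer: ["f", "j", "z"]

Analysis:
Block summaries:
  L0: def={f,j,u,z} ue=∅
  L1: def={d,f} ue={z}
  L2: def={f} ue={z}
  L3: def={u,z} ue=∅
  L4: def={z} ue={j}
  L5: def={u,z} ue={z}
  L6: def={f,j} ue={f,j,z}
  L7: def={u} ue={f}
  L8: def={d} ue=∅

Live sets:
  live L0: ∅→{j,z}
  live L1: {j,z}→{f,j}
  live L2: {j,z}→{f,j}
  live L3: {f,j}→{f,j,z}
  live L4: {f,j}→{f,j,z}
  live L5: {f,j,z}→{f,j,z}
  live L6: {f,j,z}→{f}
  live L7: {f}→∅
  live L8: ∅→∅

Conflict graph:
  d↔{f,j}
  f↔{d,j,u,z}
  j↔{d,f,u,z}
  u↔{f,j,z}
  z↔{f,j,u}

N(u) = ["f", "j", "z"]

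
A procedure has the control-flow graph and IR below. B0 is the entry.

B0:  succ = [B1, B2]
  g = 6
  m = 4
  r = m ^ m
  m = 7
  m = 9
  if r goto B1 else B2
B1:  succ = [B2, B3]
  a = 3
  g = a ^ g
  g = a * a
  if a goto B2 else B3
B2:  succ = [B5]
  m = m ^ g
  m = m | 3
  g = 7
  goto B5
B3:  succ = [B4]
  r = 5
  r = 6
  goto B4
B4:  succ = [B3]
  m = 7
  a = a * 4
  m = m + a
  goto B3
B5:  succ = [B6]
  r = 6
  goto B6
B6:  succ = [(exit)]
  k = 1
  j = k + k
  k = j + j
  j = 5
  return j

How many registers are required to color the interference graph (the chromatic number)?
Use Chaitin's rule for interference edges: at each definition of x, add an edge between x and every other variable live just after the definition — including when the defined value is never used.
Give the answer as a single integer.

Answer: 4

Working:
def/use:
  B0 def {g,m,r} use ∅
  B1 def {a,g} use {g}
  B2 def {g,m} use {g,m}
  B3 def {r} use ∅
  B4 def {a,m} use {a}
  B5 def {r} use ∅
  B6 def {j,k} use ∅

Liveness:
  B0 li=∅ lo={g,m}
  B1 li={g,m} lo={a,g,m}
  B2 li={g,m} lo=∅
  B3 li={a} lo={a}
  B4 li={a} lo={a}
  B5 li=∅ lo=∅
  B6 li=∅ lo=∅

Interference:
  a — {g,m,r}
  g — {a,m,r}
  j — ∅
  k — ∅
  m — {a,g,r}
  r — {a,g,m}

Chromatic number:
  {a,g,m,r} pairwise interfere (4-clique) ⇒ χ ≥ 4
  4-colouring: r0={a,j,k}  r1={g}  r2={m}  r3={r}
  χ = 4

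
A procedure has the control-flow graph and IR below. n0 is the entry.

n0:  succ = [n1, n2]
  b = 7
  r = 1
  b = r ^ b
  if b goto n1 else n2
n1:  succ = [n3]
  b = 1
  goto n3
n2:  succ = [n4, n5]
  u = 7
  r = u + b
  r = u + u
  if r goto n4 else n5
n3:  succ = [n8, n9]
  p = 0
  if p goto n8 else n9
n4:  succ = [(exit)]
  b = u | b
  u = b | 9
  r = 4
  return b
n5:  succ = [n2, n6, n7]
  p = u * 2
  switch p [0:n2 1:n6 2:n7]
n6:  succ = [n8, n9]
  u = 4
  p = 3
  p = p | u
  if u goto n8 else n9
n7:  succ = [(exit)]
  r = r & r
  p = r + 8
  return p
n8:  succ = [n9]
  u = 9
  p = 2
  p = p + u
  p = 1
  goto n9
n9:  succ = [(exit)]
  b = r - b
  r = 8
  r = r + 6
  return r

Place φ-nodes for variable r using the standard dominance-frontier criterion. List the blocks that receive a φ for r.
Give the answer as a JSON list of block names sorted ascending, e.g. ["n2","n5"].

Answer: ["n2", "n8", "n9"]

Analysis:
idom tree: n1←n0 n2←n0 n3←n1 n4←n2 n5←n2 n6←n5 n7←n5 n8←n0 n9←n0
Dom at joins:
  n2: preds {n0,n5}: {n0} ∩ {n0,n2,n5} = {n0}; idom=n0
  n8: preds {n3,n6}: {n0,n1,n3} ∩ {n0,n2,n5,n6} = {n0}; idom=n0
  n9: preds {n3,n6,n8}: {n0,n1,n3} ∩ {n0,n2,n5,n6} ∩ {n0,n8} = {n0}; idom=n0

Frontier:
  join n2 pred n0: · stop@n0
  join n2 pred n5: n5→n2 stop@n0
  join n8 pred n3: n3→n1 stop@n0
  join n8 pred n6: n6→n5→n2 stop@n0
  join n9 pred n3: n3→n1 stop@n0
  join n9 pred n6: n6→n5→n2 stop@n0
  join n9 pred n8: n8 stop@n0
  n0: DF=∅
  n1: DF={n8,n9}
  n2: DF={n2,n8,n9}
  n3: DF={n8,n9}
  n4: DF=∅
  n5: DF={n2,n8,n9}
  n6: DF={n8,n9}
  n7: DF=∅
  n8: DF={n9}
  n9: DF=∅

φ for r: defs {n0,n2,n4,n7,n9}
  DF⁺ = {n2,n8,n9}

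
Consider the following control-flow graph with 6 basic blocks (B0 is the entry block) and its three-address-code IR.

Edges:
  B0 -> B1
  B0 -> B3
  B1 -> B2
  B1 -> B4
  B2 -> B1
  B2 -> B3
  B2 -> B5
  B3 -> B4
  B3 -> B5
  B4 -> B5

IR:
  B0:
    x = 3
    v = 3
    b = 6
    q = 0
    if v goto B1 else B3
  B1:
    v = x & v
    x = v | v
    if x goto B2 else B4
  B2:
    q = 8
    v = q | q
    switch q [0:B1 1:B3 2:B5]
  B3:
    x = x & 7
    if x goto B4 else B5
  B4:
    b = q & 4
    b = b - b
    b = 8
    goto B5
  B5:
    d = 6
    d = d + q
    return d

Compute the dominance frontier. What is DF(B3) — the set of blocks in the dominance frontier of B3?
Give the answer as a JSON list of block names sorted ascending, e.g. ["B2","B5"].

Answer: ["B4", "B5"]

Working:
idom tree: B1←B0 B2←B1 B3←B0 B4←B0 B5←B0
Dom∩ at merges:
  B1: preds {B0,B2}: {B0} ∩ {B0,B1,B2} = {B0}; idom=B0
  B3: preds {B0,B2}: {B0} ∩ {B0,B1,B2} = {B0}; idom=B0
  B4: preds {B1,B3}: {B0,B1} ∩ {B0,B3} = {B0}; idom=B0
  B5: preds {B2,B3,B4}: {B0,B1,B2} ∩ {B0,B3} ∩ {B0,B4} = {B0}; idom=B0

DF walk-up:
  B1←B0: walk · to B0
  B1←B2: walk B2→B1 to B0
  B3←B0: walk · to B0
  B3←B2: walk B2→B1 to B0
  B4←B1: walk B1 to B0
  B4←B3: walk B3 to B0
  B5←B2: walk B2→B1 to B0
  B5←B3: walk B3 to B0
  B5←B4: walk B4 to B0
  DF(B0)=∅
  DF(B1)={B1,B3,B4,B5}
  DF(B2)={B1,B3,B5}
  DF(B3)={B4,B5}
  DF(B4)={B5}
  DF(B5)=∅

DF(B3) = ["B4", "B5"]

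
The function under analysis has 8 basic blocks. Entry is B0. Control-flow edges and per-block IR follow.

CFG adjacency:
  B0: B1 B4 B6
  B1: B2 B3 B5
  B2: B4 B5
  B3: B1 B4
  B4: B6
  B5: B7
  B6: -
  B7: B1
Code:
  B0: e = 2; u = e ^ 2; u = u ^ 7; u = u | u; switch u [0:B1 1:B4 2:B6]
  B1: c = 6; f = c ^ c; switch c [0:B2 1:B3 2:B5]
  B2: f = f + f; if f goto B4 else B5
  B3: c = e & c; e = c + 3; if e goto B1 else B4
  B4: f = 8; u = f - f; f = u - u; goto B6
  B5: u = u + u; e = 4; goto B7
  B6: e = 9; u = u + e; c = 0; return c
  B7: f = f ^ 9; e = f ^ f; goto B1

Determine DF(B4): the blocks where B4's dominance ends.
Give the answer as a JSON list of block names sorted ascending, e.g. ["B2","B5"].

Answer: ["B6"]

Derivation:
idom tree: B1←B0 B2←B1 B3←B1 B4←B0 B5←B1 B6←B0 B7←B5
Dom∩ at merges:
  B1: preds {B0,B3,B7}: {B0} ∩ {B0,B1,B3} ∩ {B0,B1,B5,B7} = {B0}; idom=B0
  B4: preds {B0,B2,B3}: {B0} ∩ {B0,B1,B2} ∩ {B0,B1,B3} = {B0}; idom=B0
  B5: preds {B1,B2}: {B0,B1} ∩ {B0,B1,B2} = {B0,B1}; idom=B1
  B6: preds {B0,B4}: {B0} ∩ {B0,B4} = {B0}; idom=B0

DF walk-up:
  B1←B0: walk · to B0
  B1←B3: walk B3→B1 to B0
  B1←B7: walk B7→B5→B1 to B0
  B4←B0: walk · to B0
  B4←B2: walk B2→B1 to B0
  B4←B3: walk B3→B1 to B0
  B5←B1: walk · to B1
  B5←B2: walk B2 to B1
  B6←B0: walk · to B0
  B6←B4: walk B4 to B0
  B0 → ∅
  B1 → {B1,B4}
  B2 → {B4,B5}
  B3 → {B1,B4}
  B4 → {B6}
  B5 → {B1}
  B6 → ∅
  B7 → {B1}

DF(B4) = ["B6"]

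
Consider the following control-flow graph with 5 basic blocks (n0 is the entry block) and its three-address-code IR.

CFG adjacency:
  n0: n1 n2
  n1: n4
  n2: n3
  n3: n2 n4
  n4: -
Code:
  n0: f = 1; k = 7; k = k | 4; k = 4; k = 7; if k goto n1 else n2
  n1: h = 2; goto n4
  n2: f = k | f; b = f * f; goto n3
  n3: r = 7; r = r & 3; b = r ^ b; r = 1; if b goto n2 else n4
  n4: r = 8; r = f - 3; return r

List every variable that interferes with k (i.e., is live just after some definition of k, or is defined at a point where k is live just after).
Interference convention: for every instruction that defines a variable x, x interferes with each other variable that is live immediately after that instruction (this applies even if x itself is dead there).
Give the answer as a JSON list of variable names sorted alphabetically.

Answer: ["b", "f", "r"]

Derivation:
Per-block:
  n0: {f,k} / ∅
  n1: {h} / ∅
  n2: {b,f} / {f,k}
  n3: {b,r} / {b}
  n4: {r} / {f}

Backward fixpoint:
  n0 li=∅ lo={f,k}
  n1 li={f} lo={f}
  n2 li={f,k} lo={b,f,k}
  n3 li={b,f,k} lo={f,k}
  n4 li={f} lo=∅

Conflict graph:
  b↔{f,k,r}
  f↔{b,h,k,r}
  h↔{f}
  k↔{b,f,r}
  r↔{b,f,k}

N(k) = ["b", "f", "r"]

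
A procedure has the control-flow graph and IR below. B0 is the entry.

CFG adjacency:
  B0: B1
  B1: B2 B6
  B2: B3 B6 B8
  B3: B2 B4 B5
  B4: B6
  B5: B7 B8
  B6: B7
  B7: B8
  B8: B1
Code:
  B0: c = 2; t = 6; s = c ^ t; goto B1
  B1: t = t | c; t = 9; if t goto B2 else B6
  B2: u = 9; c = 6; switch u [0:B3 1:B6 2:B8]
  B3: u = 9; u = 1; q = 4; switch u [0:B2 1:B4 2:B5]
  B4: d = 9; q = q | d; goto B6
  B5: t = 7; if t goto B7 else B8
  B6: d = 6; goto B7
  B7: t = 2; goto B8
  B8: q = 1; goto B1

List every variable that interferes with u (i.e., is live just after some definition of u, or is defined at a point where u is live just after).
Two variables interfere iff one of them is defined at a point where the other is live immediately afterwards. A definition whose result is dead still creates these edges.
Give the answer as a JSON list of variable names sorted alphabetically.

Block summaries:
  B0: {c,s,t} / ∅
  B1: {t} / {c,t}
  B2: {c,u} / ∅
  B3: {q,u} / ∅
  B4: {d,q} / {q}
  B5: {t} / ∅
  B6: {d} / ∅
  B7: {t} / ∅
  B8: {q} / ∅

Live sets:
  live B0: ∅→{c,t}
  live B1: {c,t}→{c,t}
  live B2: {t}→{c,t}
  live B3: {c,t}→{c,q,t}
  live B4: {c,q}→{c}
  live B5: {c}→{c,t}
  live B6: {c}→{c}
  live B7: {c}→{c,t}
  live B8: {c,t}→{c,t}

Interfere edges:
  c↔{d,q,s,t,u}
  d↔{c,q}
  q↔{c,d,t,u}
  s↔{c,t}
  t↔{c,q,s,u}
  u↔{c,q,t}

N(u) = ["c", "q", "t"]

Answer: ["c", "q", "t"]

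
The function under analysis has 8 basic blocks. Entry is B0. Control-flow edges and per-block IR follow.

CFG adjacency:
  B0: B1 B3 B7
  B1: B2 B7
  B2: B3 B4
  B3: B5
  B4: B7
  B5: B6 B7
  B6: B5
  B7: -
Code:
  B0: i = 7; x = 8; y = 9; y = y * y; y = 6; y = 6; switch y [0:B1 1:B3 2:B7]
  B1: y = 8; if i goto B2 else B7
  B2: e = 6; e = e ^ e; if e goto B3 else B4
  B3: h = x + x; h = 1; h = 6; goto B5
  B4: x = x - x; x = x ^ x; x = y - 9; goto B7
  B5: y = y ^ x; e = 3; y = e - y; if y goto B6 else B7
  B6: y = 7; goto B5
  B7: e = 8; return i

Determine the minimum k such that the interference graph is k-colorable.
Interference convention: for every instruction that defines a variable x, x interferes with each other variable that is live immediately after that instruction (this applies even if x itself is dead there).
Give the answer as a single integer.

Answer: 4

Derivation:
Block summaries:
  B0: def={i,x,y} ue=∅
  B1: def={y} ue={i}
  B2: def={e} ue=∅
  B3: def={h} ue={x}
  B4: def={x} ue={x,y}
  B5: def={e,y} ue={x,y}
  B6: def={y} ue=∅
  B7: def={e} ue={i}

Live sets:
  live B0: ∅→{i,x,y}
  live B1: {i,x}→{i,x,y}
  live B2: {i,x,y}→{i,x,y}
  live B3: {i,x,y}→{i,x,y}
  live B4: {i,x,y}→{i}
  live B5: {i,x,y}→{i,x}
  live B6: {i,x}→{i,x,y}
  live B7: {i}→∅

Conflict graph:
  e — {i,x,y}
  h — {i,x,y}
  i — {e,h,x,y}
  x — {e,h,i,y}
  y — {e,h,i,x}

Chromatic number:
  {e,i,x,y} pairwise interfere (4-clique) ⇒ χ ≥ 4
  4-colouring: r0={i}  r1={x}  r2={y}  r3={e,h}
  χ = 4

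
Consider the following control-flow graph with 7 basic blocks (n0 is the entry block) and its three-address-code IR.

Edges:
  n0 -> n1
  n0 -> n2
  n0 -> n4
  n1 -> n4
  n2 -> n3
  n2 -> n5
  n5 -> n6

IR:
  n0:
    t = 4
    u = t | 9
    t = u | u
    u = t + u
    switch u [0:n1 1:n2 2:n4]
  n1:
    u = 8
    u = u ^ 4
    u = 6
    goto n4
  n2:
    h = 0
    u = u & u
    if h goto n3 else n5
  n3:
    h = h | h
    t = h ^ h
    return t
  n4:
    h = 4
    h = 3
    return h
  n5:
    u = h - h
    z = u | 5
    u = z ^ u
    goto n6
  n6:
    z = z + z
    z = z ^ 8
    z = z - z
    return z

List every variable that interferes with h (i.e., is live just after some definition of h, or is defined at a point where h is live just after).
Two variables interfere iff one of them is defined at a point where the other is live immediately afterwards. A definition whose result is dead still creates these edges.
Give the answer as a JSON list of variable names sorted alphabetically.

Per-block:
  n0 def {t,u} use ∅
  n1 def {u} use ∅
  n2 def {h,u} use {u}
  n3 def {h,t} use {h}
  n4 def {h} use ∅
  n5 def {u,z} use {h}
  n6 def {z} use {z}

Liveness:
  live n0: ∅→{u}
  live n1: ∅→∅
  live n2: {u}→{h}
  live n3: {h}→∅
  live n4: ∅→∅
  live n5: {h}→{z}
  live n6: {z}→∅

Interfere edges:
  h: {u}
  t: {u}
  u: {h,t,z}
  z: {u}

N(h) = ["u"]

Answer: ["u"]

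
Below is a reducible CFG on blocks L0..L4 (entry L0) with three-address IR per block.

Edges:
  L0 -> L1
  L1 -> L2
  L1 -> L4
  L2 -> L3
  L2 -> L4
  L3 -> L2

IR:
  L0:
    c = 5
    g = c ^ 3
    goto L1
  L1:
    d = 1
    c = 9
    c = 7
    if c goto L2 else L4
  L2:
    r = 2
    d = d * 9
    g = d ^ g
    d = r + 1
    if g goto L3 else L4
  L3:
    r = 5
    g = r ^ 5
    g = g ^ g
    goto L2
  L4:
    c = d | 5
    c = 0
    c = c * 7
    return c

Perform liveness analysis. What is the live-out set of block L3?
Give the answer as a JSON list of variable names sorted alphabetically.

Answer: ["d", "g"]

Derivation:
def/use:
  L0 def {c,g} use ∅
  L1 def {c,d} use ∅
  L2 def {d,g,r} use {d,g}
  L3 def {g,r} use ∅
  L4 def {c} use {d}

Backward fixpoint:
  live L0: ∅→{g}
  live L1: {g}→{d,g}
  live L2: {d,g}→{d}
  live L3: {d}→{d,g}
  live L4: {d}→∅

live-out(L3) = ["d", "g"]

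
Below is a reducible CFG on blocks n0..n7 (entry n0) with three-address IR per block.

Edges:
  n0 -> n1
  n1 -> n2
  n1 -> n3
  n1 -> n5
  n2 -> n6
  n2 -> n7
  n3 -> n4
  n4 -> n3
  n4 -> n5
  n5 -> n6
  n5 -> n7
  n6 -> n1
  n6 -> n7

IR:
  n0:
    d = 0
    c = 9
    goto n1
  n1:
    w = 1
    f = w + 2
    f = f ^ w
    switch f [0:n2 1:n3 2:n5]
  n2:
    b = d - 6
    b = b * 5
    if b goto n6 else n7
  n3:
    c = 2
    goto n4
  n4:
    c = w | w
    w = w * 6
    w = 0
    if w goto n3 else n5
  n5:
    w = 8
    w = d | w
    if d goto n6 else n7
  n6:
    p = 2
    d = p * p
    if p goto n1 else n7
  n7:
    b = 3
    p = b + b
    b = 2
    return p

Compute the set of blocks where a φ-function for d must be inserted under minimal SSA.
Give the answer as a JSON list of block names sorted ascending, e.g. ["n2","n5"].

idom tree: n1←n0 n2←n1 n3←n1 n4←n3 n5←n1 n6←n1 n7←n1
Dom at joins:
  n1: preds {n0,n6}: {n0} ∩ {n0,n1,n6} = {n0}; idom=n0
  n3: preds {n1,n4}: {n0,n1} ∩ {n0,n1,n3,n4} = {n0,n1}; idom=n1
  n5: preds {n1,n4}: {n0,n1} ∩ {n0,n1,n3,n4} = {n0,n1}; idom=n1
  n6: preds {n2,n5}: {n0,n1,n2} ∩ {n0,n1,n5} = {n0,n1}; idom=n1
  n7: preds {n2,n5,n6}: {n0,n1,n2} ∩ {n0,n1,n5} ∩ {n0,n1,n6} = {n0,n1}; idom=n1

DF walk-up:
  join n1 pred n0: · stop@n0
  join n1 pred n6: n6→n1 stop@n0
  join n3 pred n1: · stop@n1
  join n3 pred n4: n4→n3 stop@n1
  join n5 pred n1: · stop@n1
  join n5 pred n4: n4→n3 stop@n1
  join n6 pred n2: n2 stop@n1
  join n6 pred n5: n5 stop@n1
  join n7 pred n2: n2 stop@n1
  join n7 pred n5: n5 stop@n1
  join n7 pred n6: n6 stop@n1
  n0 → ∅
  n1 → {n1}
  n2 → {n6,n7}
  n3 → {n3,n5}
  n4 → {n3,n5}
  n5 → {n6,n7}
  n6 → {n1,n7}
  n7 → ∅

φ for d: defs {n0,n6}
  DF⁺ = {n1,n7}

Answer: ["n1", "n7"]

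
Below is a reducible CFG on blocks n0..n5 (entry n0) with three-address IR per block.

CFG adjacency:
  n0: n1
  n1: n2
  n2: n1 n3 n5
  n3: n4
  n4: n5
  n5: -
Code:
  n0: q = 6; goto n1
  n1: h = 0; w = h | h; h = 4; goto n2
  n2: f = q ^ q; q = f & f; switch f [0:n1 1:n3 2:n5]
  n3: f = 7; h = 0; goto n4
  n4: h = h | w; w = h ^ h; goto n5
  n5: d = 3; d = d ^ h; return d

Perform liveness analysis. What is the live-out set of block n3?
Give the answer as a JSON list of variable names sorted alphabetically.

Answer: ["h", "w"]

Working:
def/use:
  n0 def {q} use ∅
  n1 def {h,w} use ∅
  n2 def {f,q} use {q}
  n3 def {f,h} use ∅
  n4 def {h,w} use {h,w}
  n5 def {d} use {h}

Liveness:
  live n0: ∅→{q}
  live n1: {q}→{h,q,w}
  live n2: {h,q,w}→{h,q,w}
  live n3: {w}→{h,w}
  live n4: {h,w}→{h}
  live n5: {h}→∅

live-out(n3) = ["h", "w"]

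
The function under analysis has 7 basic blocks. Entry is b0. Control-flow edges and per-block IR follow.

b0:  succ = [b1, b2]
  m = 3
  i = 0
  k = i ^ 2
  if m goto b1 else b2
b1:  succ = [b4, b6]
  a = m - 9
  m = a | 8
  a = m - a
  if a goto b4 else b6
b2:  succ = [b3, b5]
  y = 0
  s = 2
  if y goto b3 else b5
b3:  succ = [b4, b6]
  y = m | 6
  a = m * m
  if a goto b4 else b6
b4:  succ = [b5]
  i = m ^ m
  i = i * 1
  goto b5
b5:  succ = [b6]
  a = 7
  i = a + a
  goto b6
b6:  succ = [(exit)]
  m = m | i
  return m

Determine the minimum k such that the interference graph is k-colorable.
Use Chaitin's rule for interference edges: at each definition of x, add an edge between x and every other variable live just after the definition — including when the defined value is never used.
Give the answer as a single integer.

Block summaries:
  b0 def {i,k,m} use ∅
  b1 def {a,m} use {m}
  b2 def {s,y} use ∅
  b3 def {a,y} use {m}
  b4 def {i} use {m}
  b5 def {a,i} use ∅
  b6 def {m} use {i,m}

Backward fixpoint:
  b0: in=∅ out={i,m}
  b1: in={i,m} out={i,m}
  b2: in={i,m} out={i,m}
  b3: in={i,m} out={i,m}
  b4: in={m} out={m}
  b5: in={m} out={i,m}
  b6: in={i,m} out=∅

Conflict graph:
  a — {i,m}
  i — {a,k,m,s,y}
  k — {i,m}
  m — {a,i,k,s,y}
  s — {i,m,y}
  y — {i,m,s}

Registers:
  {i,m,s,y} pairwise interfere (4-clique) ⇒ χ ≥ 4
  4-colouring: r0={i}  r1={m}  r2={a,k,s}  r3={y}
  χ = 4

Answer: 4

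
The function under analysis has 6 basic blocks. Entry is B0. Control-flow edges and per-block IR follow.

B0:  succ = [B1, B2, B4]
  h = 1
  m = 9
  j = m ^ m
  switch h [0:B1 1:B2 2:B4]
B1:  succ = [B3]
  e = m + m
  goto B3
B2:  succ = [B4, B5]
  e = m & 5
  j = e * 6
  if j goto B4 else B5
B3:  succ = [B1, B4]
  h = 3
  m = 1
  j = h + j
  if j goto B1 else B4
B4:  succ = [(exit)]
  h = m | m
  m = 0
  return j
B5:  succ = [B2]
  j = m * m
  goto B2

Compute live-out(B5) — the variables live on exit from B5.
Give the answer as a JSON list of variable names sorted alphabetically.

Answer: ["m"]

Working:
Per-block:
  B0: def={h,j,m} ue=∅
  B1: def={e} ue={m}
  B2: def={e,j} ue={m}
  B3: def={h,j,m} ue={j}
  B4: def={h,m} ue={j,m}
  B5: def={j} ue={m}

Backward fixpoint:
  live B0: ∅→{j,m}
  live B1: {j,m}→{j}
  live B2: {m}→{j,m}
  live B3: {j}→{j,m}
  live B4: {j,m}→∅
  live B5: {m}→{m}

live-out(B5) = ["m"]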